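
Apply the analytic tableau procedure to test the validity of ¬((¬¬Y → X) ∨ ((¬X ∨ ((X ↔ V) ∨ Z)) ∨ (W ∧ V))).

Assume the negation and expand:
Initial set: {¬¬((¬¬Y → X) ∨ ((¬X ∨ ((X ↔ V) ∨ Z)) ∨ (W ∧ V)))}.
¬¬((¬¬Y → X) ∨ ((¬X ∨ ((X ↔ V) ∨ Z)) ∨ (W ∧ V))): β-rule — branch into (¬¬Y → X)  //  ((¬X ∨ ((X ↔ V) ∨ Z)) ∨ (W ∧ V)).
  branch 1 (add (¬¬Y → X)):
    (¬¬Y → X): β-rule — branch into ¬¬¬Y  //  X.
      branch 1.1 (add ¬¬¬Y):
        ¬¬¬Y: drop double negation, giving ¬Y.
        ○ open, literals {Y=F}.
      branch 1.2 (add X):
        ○ open, literals {X=T}.
  branch 2 (add ((¬X ∨ ((X ↔ V) ∨ Z)) ∨ (W ∧ V))):
    ((¬X ∨ ((X ↔ V) ∨ Z)) ∨ (W ∧ V)): β-rule — branch into (¬X ∨ ((X ↔ V) ∨ Z))  //  (W ∧ V).
      branch 2.1 (add (¬X ∨ ((X ↔ V) ∨ Z))):
        (¬X ∨ ((X ↔ V) ∨ Z)): β-rule — branch into ¬X  //  ((X ↔ V) ∨ Z).
          branch 2.1.1 (add ¬X):
            ○ open, literals {X=F}.
          branch 2.1.2 (add ((X ↔ V) ∨ Z)):
            ((X ↔ V) ∨ Z): β-rule — branch into (X ↔ V)  //  Z.
              branch 2.1.2.1 (add (X ↔ V)):
                (X ↔ V): β-rule — branch into X, V  //  ¬X, ¬V.
                  branch 2.1.2.1.1 (add X, V):
                    ○ open, literals {V=T, X=T}.
                  branch 2.1.2.1.2 (add ¬X, ¬V):
                    ○ open, literals {V=F, X=F}.
              branch 2.1.2.2 (add Z):
                ○ open, literals {Z=T}.
      branch 2.2 (add (W ∧ V)):
        (W ∧ V): α-rule — add W, V.
        ○ open, literals {V=T, W=T}.
0 branches closed, 7 open.
An open branch gives a countermodel: Y=F (unmentioned atoms arbitrary); under it the original formula is false.

Not valid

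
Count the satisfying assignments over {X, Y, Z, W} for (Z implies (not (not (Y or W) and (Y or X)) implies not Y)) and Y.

Initial set: {((Z implies (not (not (Y or W) and (Y or X)) implies not Y)) and Y)}.
((Z implies (not (not (Y or W) and (Y or X)) implies not Y)) and Y): α-rule — add (Z implies (not (not (Y or W) and (Y or X)) implies not Y)), Y.
(Z implies (not (not (Y or W) and (Y or X)) implies not Y)): β-rule — branch into not Z  //  (not (not (Y or W) and (Y or X)) implies not Y).
  branch 1 (add not Z):
    ○ open, literals {Y=T, Z=F}.
  branch 2 (add (not (not (Y or W) and (Y or X)) implies not Y)):
    (not (not (Y or W) and (Y or X)) implies not Y): β-rule — branch into not not (not (Y or W) and (Y or X))  //  not Y.
      branch 2.1 (add not not (not (Y or W) and (Y or X))):
        not not (not (Y or W) and (Y or X)): α-rule — add not (Y or W), (Y or X).
        not (Y or W): α-rule — add not Y, not W.
        × closes — contains both Y and not Y.
      branch 2.2 (add not Y):
        × closes — contains both Y and not Y.
2 branches closed, 1 open.
Each open branch fixes some atoms; the unmentioned ones are free. Counting distinct full assignments: branch {Y=T, Z=F} (X, W) contributes 4 new. Total: 4.

4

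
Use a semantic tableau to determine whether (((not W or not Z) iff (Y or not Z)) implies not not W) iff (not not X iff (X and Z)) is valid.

Assume the negation and expand:
Initial set: {not ((((not W or not Z) iff (Y or not Z)) implies not not W) iff (not not X iff (X and Z)))}.
not ((((not W or not Z) iff (Y or not Z)) implies not not W) iff (not not X iff (X and Z))): β-rule — branch into (((not W or not Z) iff (Y or not Z)) implies not not W), not (not not X iff (X and Z))  //  not (((not W or not Z) iff (Y or not Z)) implies not not W), (not not X iff (X and Z)).
  branch 1 (add (((not W or not Z) iff (Y or not Z)) implies not not W), not (not not X iff (X and Z))):
    (((not W or not Z) iff (Y or not Z)) implies not not W): β-rule — branch into not ((not W or not Z) iff (Y or not Z))  //  not not W.
      branch 1.1 (add not ((not W or not Z) iff (Y or not Z))):
        not (not not X iff (X and Z)): β-rule — branch into not not X, not (X and Z)  //  not not not X, (X and Z).
          branch 1.1.1 (add not not X, not (X and Z)):
            not not X: drop double negation, giving X.
            not ((not W or not Z) iff (Y or not Z)): β-rule — branch into (not W or not Z), not (Y or not Z)  //  not (not W or not Z), (Y or not Z).
              branch 1.1.1.1 (add (not W or not Z), not (Y or not Z)):
                not (Y or not Z): α-rule — add not Y, not not Z.
                not (X and Z): β-rule — branch into not X  //  not Z.
                  branch 1.1.1.1.1 (add not X):
                    × closes — contains both X and not X.
                  branch 1.1.1.1.2 (add not Z):
                    × closes — contains both Z and not Z.
              branch 1.1.1.2 (add not (not W or not Z), (Y or not Z)):
                not (not W or not Z): α-rule — add not not W, not not Z.
                not (X and Z): β-rule — branch into not X  //  not Z.
                  branch 1.1.1.2.1 (add not X):
                    × closes — contains both X and not X.
                  branch 1.1.1.2.2 (add not Z):
                    × closes — contains both Z and not Z.
          branch 1.1.2 (add not not not X, (X and Z)):
            not not not X: drop double negation, giving not X.
            (X and Z): α-rule — add X, Z.
            × closes — contains both X and not X.
      branch 1.2 (add not not W):
        not not W: drop double negation, giving W.
        not (not not X iff (X and Z)): β-rule — branch into not not X, not (X and Z)  //  not not not X, (X and Z).
          branch 1.2.1 (add not not X, not (X and Z)):
            not not X: drop double negation, giving X.
            not (X and Z): β-rule — branch into not X  //  not Z.
              branch 1.2.1.1 (add not X):
                × closes — contains both X and not X.
              branch 1.2.1.2 (add not Z):
                ○ open, literals {W=true, X=true, Z=false}.
          branch 1.2.2 (add not not not X, (X and Z)):
            not not not X: drop double negation, giving not X.
            (X and Z): α-rule — add X, Z.
            × closes — contains both X and not X.
  branch 2 (add not (((not W or not Z) iff (Y or not Z)) implies not not W), (not not X iff (X and Z))):
    not (((not W or not Z) iff (Y or not Z)) implies not not W): α-rule — add ((not W or not Z) iff (Y or not Z)), not not not W.
    not not not W: drop double negation, giving not W.
    (not not X iff (X and Z)): β-rule — branch into not not X, (X and Z)  //  not not not X, not (X and Z).
      branch 2.1 (add not not X, (X and Z)):
        not not X: drop double negation, giving X.
        (X and Z): α-rule — add X, Z.
        ((not W or not Z) iff (Y or not Z)): β-rule — branch into (not W or not Z), (Y or not Z)  //  not (not W or not Z), not (Y or not Z).
          branch 2.1.1 (add (not W or not Z), (Y or not Z)):
            (not W or not Z): β-rule — branch into not W  //  not Z.
              branch 2.1.1.1 (add not W):
                (Y or not Z): β-rule — branch into Y  //  not Z.
                  branch 2.1.1.1.1 (add Y):
                    ○ open, literals {W=false, X=true, Y=true, Z=true}.
                  branch 2.1.1.1.2 (add not Z):
                    × closes — contains both Z and not Z.
              branch 2.1.1.2 (add not Z):
                × closes — contains both Z and not Z.
          branch 2.1.2 (add not (not W or not Z), not (Y or not Z)):
            not (not W or not Z): α-rule — add not not W, not not Z.
            × closes — contains both W and not W.
      branch 2.2 (add not not not X, not (X and Z)):
        not not not X: drop double negation, giving not X.
        ((not W or not Z) iff (Y or not Z)): β-rule — branch into (not W or not Z), (Y or not Z)  //  not (not W or not Z), not (Y or not Z).
          branch 2.2.1 (add (not W or not Z), (Y or not Z)):
            not (X and Z): β-rule — branch into not X  //  not Z.
              branch 2.2.1.1 (add not X):
                (not W or not Z): β-rule — branch into not W  //  not Z.
                  branch 2.2.1.1.1 (add not W):
                    (Y or not Z): β-rule — branch into Y  //  not Z.
                      branch 2.2.1.1.1.1 (add Y):
                        ○ open, literals {W=false, X=false, Y=true}.
                      branch 2.2.1.1.1.2 (add not Z):
                        ○ open, literals {W=false, X=false, Z=false}.
                  branch 2.2.1.1.2 (add not Z):
                    (Y or not Z): β-rule — branch into Y  //  not Z.
                      branch 2.2.1.1.2.1 (add Y):
                        ○ open, literals {W=false, X=false, Y=true, Z=false}.
                      branch 2.2.1.1.2.2 (add not Z):
                        ○ open, literals {W=false, X=false, Z=false}.
              branch 2.2.1.2 (add not Z):
                (not W or not Z): β-rule — branch into not W  //  not Z.
                  branch 2.2.1.2.1 (add not W):
                    (Y or not Z): β-rule — branch into Y  //  not Z.
                      branch 2.2.1.2.1.1 (add Y):
                        ○ open, literals {W=false, X=false, Y=true, Z=false}.
                      branch 2.2.1.2.1.2 (add not Z):
                        ○ open, literals {W=false, X=false, Z=false}.
                  branch 2.2.1.2.2 (add not Z):
                    (Y or not Z): β-rule — branch into Y  //  not Z.
                      branch 2.2.1.2.2.1 (add Y):
                        ○ open, literals {W=false, X=false, Y=true, Z=false}.
                      branch 2.2.1.2.2.2 (add not Z):
                        ○ open, literals {W=false, X=false, Z=false}.
          branch 2.2.2 (add not (not W or not Z), not (Y or not Z)):
            not (not W or not Z): α-rule — add not not W, not not Z.
            × closes — contains both W and not W.
11 branches closed, 10 open.
An open branch gives a countermodel: W=true, X=true, Z=false (unmentioned atoms arbitrary); under it the original formula is false.

Not valid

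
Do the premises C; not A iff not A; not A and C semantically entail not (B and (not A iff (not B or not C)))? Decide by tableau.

Initial set: {T C; T (not A iff not A); T (not A and C); F not (B and (not A iff (not B or not C)))}.
T (not A and C): α-rule — add T not A, T C.
F not (B and (not A iff (not B or not C))): α-rule — add T B, T (not A iff (not B or not C)).
T (not A iff not A): β-rule — branch into T not A, T not A  //  F not A, F not A.
  branch 1 (add T not A, T not A):
    T (not A iff (not B or not C)): β-rule — branch into T not A, T (not B or not C)  //  F not A, F (not B or not C).
      branch 1.1 (add T not A, T (not B or not C)):
        T (not B or not C): β-rule — branch into T not B  //  T not C.
          branch 1.1.1 (add T not B):
            × closes — contains both B and not B.
          branch 1.1.2 (add T not C):
            × closes — contains both C and not C.
      branch 1.2 (add F not A, F (not B or not C)):
        × closes — contains both A and not A.
  branch 2 (add F not A, F not A):
    × closes — contains both A and not A.
All 4 branches close.
Every branch closed, so the premises entail the conclusion.

Yes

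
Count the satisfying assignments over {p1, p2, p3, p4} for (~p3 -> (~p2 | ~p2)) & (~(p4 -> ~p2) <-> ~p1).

6

Initial set: {((~p3 -> (~p2 | ~p2)) & (~(p4 -> ~p2) <-> ~p1))}.
((~p3 -> (~p2 | ~p2)) & (~(p4 -> ~p2) <-> ~p1)): α-rule — add (~p3 -> (~p2 | ~p2)), (~(p4 -> ~p2) <-> ~p1).
(~p3 -> (~p2 | ~p2)): β-rule — branch into ~~p3  //  (~p2 | ~p2).
  branch 1 (add ~~p3):
    (~(p4 -> ~p2) <-> ~p1): β-rule — branch into ~(p4 -> ~p2), ~p1  //  ~~(p4 -> ~p2), ~~p1.
      branch 1.1 (add ~(p4 -> ~p2), ~p1):
        ~(p4 -> ~p2): α-rule — add p4, ~~p2.
        ○ open, literals {p1=0, p2=1, p3=1, p4=1}.
      branch 1.2 (add ~~(p4 -> ~p2), ~~p1):
        ~~(p4 -> ~p2): β-rule — branch into ~p4  //  ~p2.
          branch 1.2.1 (add ~p4):
            ○ open, literals {p1=1, p3=1, p4=0}.
          branch 1.2.2 (add ~p2):
            ○ open, literals {p1=1, p2=0, p3=1}.
  branch 2 (add (~p2 | ~p2)):
    (~(p4 -> ~p2) <-> ~p1): β-rule — branch into ~(p4 -> ~p2), ~p1  //  ~~(p4 -> ~p2), ~~p1.
      branch 2.1 (add ~(p4 -> ~p2), ~p1):
        ~(p4 -> ~p2): α-rule — add p4, ~~p2.
        (~p2 | ~p2): β-rule — branch into ~p2  //  ~p2.
          branch 2.1.1 (add ~p2):
            × closes — contains both p2 and ~p2.
          branch 2.1.2 (add ~p2):
            × closes — contains both p2 and ~p2.
      branch 2.2 (add ~~(p4 -> ~p2), ~~p1):
        (~p2 | ~p2): β-rule — branch into ~p2  //  ~p2.
          branch 2.2.1 (add ~p2):
            ~~(p4 -> ~p2): β-rule — branch into ~p4  //  ~p2.
              branch 2.2.1.1 (add ~p4):
                ○ open, literals {p1=1, p2=0, p4=0}.
              branch 2.2.1.2 (add ~p2):
                ○ open, literals {p1=1, p2=0}.
          branch 2.2.2 (add ~p2):
            ~~(p4 -> ~p2): β-rule — branch into ~p4  //  ~p2.
              branch 2.2.2.1 (add ~p4):
                ○ open, literals {p1=1, p2=0, p4=0}.
              branch 2.2.2.2 (add ~p2):
                ○ open, literals {p1=1, p2=0}.
2 branches closed, 7 open.
Each open branch fixes some atoms; the unmentioned ones are free. Counting distinct full assignments: branch {p1=0, p2=1, p3=1, p4=1} (none free) contributes 1 new; branch {p1=1, p3=1, p4=0} (p2) contributes 2 new; branch {p1=1, p2=0, p3=1} (p4) contributes 1 new; branch {p1=1, p2=0, p4=0} (p3) contributes 1 new; branch {p1=1, p2=0} (p3, p4) contributes 1 new; branch {p1=1, p2=0, p4=0} (p3) contributes 0 new; branch {p1=1, p2=0} (p3, p4) contributes 0 new. Total: 6.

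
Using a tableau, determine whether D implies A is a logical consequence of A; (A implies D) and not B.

Yes

Initial set: {A; ((A implies D) and not B); not (D implies A)}.
((A implies D) and not B): α-rule — add (A implies D), not B.
not (D implies A): α-rule — add D, not A.
× closes — contains both A and not A.
All 1 branch closes.
Every branch closed, so the premises entail the conclusion.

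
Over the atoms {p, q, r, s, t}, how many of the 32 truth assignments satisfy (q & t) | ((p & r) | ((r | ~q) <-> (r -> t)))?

24

Initial set: {T ((q & t) | ((p & r) | ((r | ~q) <-> (r -> t))))}.
T ((q & t) | ((p & r) | ((r | ~q) <-> (r -> t)))): β-rule — branch into T (q & t)  //  T ((p & r) | ((r | ~q) <-> (r -> t))).
  branch 1 (add T (q & t)):
    T (q & t): α-rule — add T q, T t.
    ○ open, literals {q=T, t=T}.
  branch 2 (add T ((p & r) | ((r | ~q) <-> (r -> t)))):
    T ((p & r) | ((r | ~q) <-> (r -> t))): β-rule — branch into T (p & r)  //  T ((r | ~q) <-> (r -> t)).
      branch 2.1 (add T (p & r)):
        T (p & r): α-rule — add T p, T r.
        ○ open, literals {p=T, r=T}.
      branch 2.2 (add T ((r | ~q) <-> (r -> t))):
        T ((r | ~q) <-> (r -> t)): β-rule — branch into T (r | ~q), T (r -> t)  //  F (r | ~q), F (r -> t).
          branch 2.2.1 (add T (r | ~q), T (r -> t)):
            T (r | ~q): β-rule — branch into T r  //  T ~q.
              branch 2.2.1.1 (add T r):
                T (r -> t): β-rule — branch into F r  //  T t.
                  branch 2.2.1.1.1 (add F r):
                    × closes — contains both r and ~r.
                  branch 2.2.1.1.2 (add T t):
                    ○ open, literals {r=T, t=T}.
              branch 2.2.1.2 (add T ~q):
                T (r -> t): β-rule — branch into F r  //  T t.
                  branch 2.2.1.2.1 (add F r):
                    ○ open, literals {q=F, r=F}.
                  branch 2.2.1.2.2 (add T t):
                    ○ open, literals {q=F, t=T}.
          branch 2.2.2 (add F (r | ~q), F (r -> t)):
            F (r | ~q): α-rule — add F r, F ~q.
            F (r -> t): α-rule — add T r, F t.
            × closes — contains both r and ~r.
2 branches closed, 5 open.
Each open branch fixes some atoms; the unmentioned ones are free. Counting distinct full assignments: branch {q=T, t=T} (p, r, s) contributes 8 new; branch {p=T, r=T} (q, s, t) contributes 6 new; branch {r=T, t=T} (p, q, s) contributes 2 new; branch {q=F, r=F} (p, s, t) contributes 8 new; branch {q=F, t=T} (p, r, s) contributes 0 new. Total: 24.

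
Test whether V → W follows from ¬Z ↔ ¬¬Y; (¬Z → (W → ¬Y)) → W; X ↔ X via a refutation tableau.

Yes

Initial set: {(¬Z ↔ ¬¬Y); ((¬Z → (W → ¬Y)) → W); (X ↔ X); ¬(V → W)}.
¬(V → W): α-rule — add V, ¬W.
(¬Z ↔ ¬¬Y): β-rule — branch into ¬Z, ¬¬Y  //  ¬¬Z, ¬¬¬Y.
  branch 1 (add ¬Z, ¬¬Y):
    ¬¬Y: drop double negation, giving Y.
    ((¬Z → (W → ¬Y)) → W): β-rule — branch into ¬(¬Z → (W → ¬Y))  //  W.
      branch 1.1 (add ¬(¬Z → (W → ¬Y))):
        ¬(¬Z → (W → ¬Y)): α-rule — add ¬Z, ¬(W → ¬Y).
        ¬(W → ¬Y): α-rule — add W, ¬¬Y.
        × closes — contains both W and ¬W.
      branch 1.2 (add W):
        × closes — contains both W and ¬W.
  branch 2 (add ¬¬Z, ¬¬¬Y):
    ¬¬¬Y: drop double negation, giving ¬Y.
    ((¬Z → (W → ¬Y)) → W): β-rule — branch into ¬(¬Z → (W → ¬Y))  //  W.
      branch 2.1 (add ¬(¬Z → (W → ¬Y))):
        ¬(¬Z → (W → ¬Y)): α-rule — add ¬Z, ¬(W → ¬Y).
        × closes — contains both Z and ¬Z.
      branch 2.2 (add W):
        × closes — contains both W and ¬W.
All 4 branches close.
Every branch closed, so the premises entail the conclusion.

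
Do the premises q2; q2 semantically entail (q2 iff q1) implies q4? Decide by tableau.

Initial set: {q2; q2; not ((q2 iff q1) implies q4)}.
not ((q2 iff q1) implies q4): α-rule — add (q2 iff q1), not q4.
(q2 iff q1): β-rule — branch into q2, q1  //  not q2, not q1.
  branch 1 (add q2, q1):
    ○ open, literals {q1=1, q2=1, q4=0}.
  branch 2 (add not q2, not q1):
    × closes — contains both q2 and not q2.
1 branch closed, 1 open.
An open branch gives a countermodel: q1=1, q2=1, q4=0 (unmentioned atoms arbitrary); the premises hold there but the conclusion fails.

No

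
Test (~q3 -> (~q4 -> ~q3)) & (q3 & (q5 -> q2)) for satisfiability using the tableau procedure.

Initial set: {((~q3 -> (~q4 -> ~q3)) & (q3 & (q5 -> q2)))}.
((~q3 -> (~q4 -> ~q3)) & (q3 & (q5 -> q2))): α-rule — add (~q3 -> (~q4 -> ~q3)), (q3 & (q5 -> q2)).
(q3 & (q5 -> q2)): α-rule — add q3, (q5 -> q2).
(~q3 -> (~q4 -> ~q3)): β-rule — branch into ~~q3  //  (~q4 -> ~q3).
  branch 1 (add ~~q3):
    (q5 -> q2): β-rule — branch into ~q5  //  q2.
      branch 1.1 (add ~q5):
        ○ open, literals {q3=T, q5=F}.
      branch 1.2 (add q2):
        ○ open, literals {q2=T, q3=T}.
  branch 2 (add (~q4 -> ~q3)):
    (q5 -> q2): β-rule — branch into ~q5  //  q2.
      branch 2.1 (add ~q5):
        (~q4 -> ~q3): β-rule — branch into ~~q4  //  ~q3.
          branch 2.1.1 (add ~~q4):
            ○ open, literals {q3=T, q4=T, q5=F}.
          branch 2.1.2 (add ~q3):
            × closes — contains both q3 and ~q3.
      branch 2.2 (add q2):
        (~q4 -> ~q3): β-rule — branch into ~~q4  //  ~q3.
          branch 2.2.1 (add ~~q4):
            ○ open, literals {q2=T, q3=T, q4=T}.
          branch 2.2.2 (add ~q3):
            × closes — contains both q3 and ~q3.
2 branches closed, 4 open.
An open branch gives a satisfying assignment: q3=T, q5=F.

Satisfiable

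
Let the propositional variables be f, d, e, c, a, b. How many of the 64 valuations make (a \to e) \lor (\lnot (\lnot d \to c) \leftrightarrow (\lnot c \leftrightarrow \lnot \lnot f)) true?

Initial set: {((a \to e) \lor (\lnot (\lnot d \to c) \leftrightarrow (\lnot c \leftrightarrow \lnot \lnot f)))}.
((a \to e) \lor (\lnot (\lnot d \to c) \leftrightarrow (\lnot c \leftrightarrow \lnot \lnot f))): β-rule — branch into (a \to e)  //  (\lnot (\lnot d \to c) \leftrightarrow (\lnot c \leftrightarrow \lnot \lnot f)).
  branch 1 (add (a \to e)):
    (a \to e): β-rule — branch into \lnot a  //  e.
      branch 1.1 (add \lnot a):
        ○ open, literals {a=0}.
      branch 1.2 (add e):
        ○ open, literals {e=1}.
  branch 2 (add (\lnot (\lnot d \to c) \leftrightarrow (\lnot c \leftrightarrow \lnot \lnot f))):
    (\lnot (\lnot d \to c) \leftrightarrow (\lnot c \leftrightarrow \lnot \lnot f)): β-rule — branch into \lnot (\lnot d \to c), (\lnot c \leftrightarrow \lnot \lnot f)  //  \lnot \lnot (\lnot d \to c), \lnot (\lnot c \leftrightarrow \lnot \lnot f).
      branch 2.1 (add \lnot (\lnot d \to c), (\lnot c \leftrightarrow \lnot \lnot f)):
        \lnot (\lnot d \to c): α-rule — add \lnot d, \lnot c.
        (\lnot c \leftrightarrow \lnot \lnot f): β-rule — branch into \lnot c, \lnot \lnot f  //  \lnot \lnot c, \lnot \lnot \lnot f.
          branch 2.1.1 (add \lnot c, \lnot \lnot f):
            \lnot \lnot f: drop double negation, giving f.
            ○ open, literals {c=0, d=0, f=1}.
          branch 2.1.2 (add \lnot \lnot c, \lnot \lnot \lnot f):
            × closes — contains both c and \lnot c.
      branch 2.2 (add \lnot \lnot (\lnot d \to c), \lnot (\lnot c \leftrightarrow \lnot \lnot f)):
        \lnot \lnot (\lnot d \to c): β-rule — branch into \lnot \lnot d  //  c.
          branch 2.2.1 (add \lnot \lnot d):
            \lnot (\lnot c \leftrightarrow \lnot \lnot f): β-rule — branch into \lnot c, \lnot \lnot \lnot f  //  \lnot \lnot c, \lnot \lnot f.
              branch 2.2.1.1 (add \lnot c, \lnot \lnot \lnot f):
                \lnot \lnot \lnot f: drop double negation, giving \lnot f.
                ○ open, literals {c=0, d=1, f=0}.
              branch 2.2.1.2 (add \lnot \lnot c, \lnot \lnot f):
                \lnot \lnot f: drop double negation, giving f.
                ○ open, literals {c=1, d=1, f=1}.
          branch 2.2.2 (add c):
            \lnot (\lnot c \leftrightarrow \lnot \lnot f): β-rule — branch into \lnot c, \lnot \lnot \lnot f  //  \lnot \lnot c, \lnot \lnot f.
              branch 2.2.2.1 (add \lnot c, \lnot \lnot \lnot f):
                × closes — contains both c and \lnot c.
              branch 2.2.2.2 (add \lnot \lnot c, \lnot \lnot f):
                \lnot \lnot f: drop double negation, giving f.
                ○ open, literals {c=1, f=1}.
2 branches closed, 6 open.
Each open branch fixes some atoms; the unmentioned ones are free. Counting distinct full assignments: branch {a=0} (f, d, e, c, b) contributes 32 new; branch {e=1} (f, d, c, a, b) contributes 16 new; branch {c=0, d=0, f=1} (e, a, b) contributes 2 new; branch {c=0, d=1, f=0} (e, a, b) contributes 2 new; branch {c=1, d=1, f=1} (e, a, b) contributes 2 new; branch {c=1, f=1} (d, e, a, b) contributes 2 new. Total: 56.

56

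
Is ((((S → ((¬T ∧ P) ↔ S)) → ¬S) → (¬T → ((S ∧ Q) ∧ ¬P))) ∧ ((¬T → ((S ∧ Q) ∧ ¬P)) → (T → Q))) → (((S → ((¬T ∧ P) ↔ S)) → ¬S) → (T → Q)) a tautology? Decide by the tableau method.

Assume the negation and expand:
Initial set: {¬(((((S → ((¬T ∧ P) ↔ S)) → ¬S) → (¬T → ((S ∧ Q) ∧ ¬P))) ∧ ((¬T → ((S ∧ Q) ∧ ¬P)) → (T → Q))) → (((S → ((¬T ∧ P) ↔ S)) → ¬S) → (T → Q)))}.
¬(((((S → ((¬T ∧ P) ↔ S)) → ¬S) → (¬T → ((S ∧ Q) ∧ ¬P))) ∧ ((¬T → ((S ∧ Q) ∧ ¬P)) → (T → Q))) → (((S → ((¬T ∧ P) ↔ S)) → ¬S) → (T → Q))): α-rule — add ((((S → ((¬T ∧ P) ↔ S)) → ¬S) → (¬T → ((S ∧ Q) ∧ ¬P))) ∧ ((¬T → ((S ∧ Q) ∧ ¬P)) → (T → Q))), ¬(((S → ((¬T ∧ P) ↔ S)) → ¬S) → (T → Q)).
((((S → ((¬T ∧ P) ↔ S)) → ¬S) → (¬T → ((S ∧ Q) ∧ ¬P))) ∧ ((¬T → ((S ∧ Q) ∧ ¬P)) → (T → Q))): α-rule — add (((S → ((¬T ∧ P) ↔ S)) → ¬S) → (¬T → ((S ∧ Q) ∧ ¬P))), ((¬T → ((S ∧ Q) ∧ ¬P)) → (T → Q)).
¬(((S → ((¬T ∧ P) ↔ S)) → ¬S) → (T → Q)): α-rule — add ((S → ((¬T ∧ P) ↔ S)) → ¬S), ¬(T → Q).
¬(T → Q): α-rule — add T, ¬Q.
(((S → ((¬T ∧ P) ↔ S)) → ¬S) → (¬T → ((S ∧ Q) ∧ ¬P))): β-rule — branch into ¬((S → ((¬T ∧ P) ↔ S)) → ¬S)  //  (¬T → ((S ∧ Q) ∧ ¬P)).
  branch 1 (add ¬((S → ((¬T ∧ P) ↔ S)) → ¬S)):
    ¬((S → ((¬T ∧ P) ↔ S)) → ¬S): α-rule — add (S → ((¬T ∧ P) ↔ S)), ¬¬S.
    ((¬T → ((S ∧ Q) ∧ ¬P)) → (T → Q)): β-rule — branch into ¬(¬T → ((S ∧ Q) ∧ ¬P))  //  (T → Q).
      branch 1.1 (add ¬(¬T → ((S ∧ Q) ∧ ¬P))):
        ¬(¬T → ((S ∧ Q) ∧ ¬P)): α-rule — add ¬T, ¬((S ∧ Q) ∧ ¬P).
        × closes — contains both T and ¬T.
      branch 1.2 (add (T → Q)):
        ((S → ((¬T ∧ P) ↔ S)) → ¬S): β-rule — branch into ¬(S → ((¬T ∧ P) ↔ S))  //  ¬S.
          branch 1.2.1 (add ¬(S → ((¬T ∧ P) ↔ S))):
            ¬(S → ((¬T ∧ P) ↔ S)): α-rule — add S, ¬((¬T ∧ P) ↔ S).
            (S → ((¬T ∧ P) ↔ S)): β-rule — branch into ¬S  //  ((¬T ∧ P) ↔ S).
              branch 1.2.1.1 (add ¬S):
                × closes — contains both S and ¬S.
              branch 1.2.1.2 (add ((¬T ∧ P) ↔ S)):
                (T → Q): β-rule — branch into ¬T  //  Q.
                  branch 1.2.1.2.1 (add ¬T):
                    × closes — contains both T and ¬T.
                  branch 1.2.1.2.2 (add Q):
                    × closes — contains both Q and ¬Q.
          branch 1.2.2 (add ¬S):
            × closes — contains both S and ¬S.
  branch 2 (add (¬T → ((S ∧ Q) ∧ ¬P))):
    ((¬T → ((S ∧ Q) ∧ ¬P)) → (T → Q)): β-rule — branch into ¬(¬T → ((S ∧ Q) ∧ ¬P))  //  (T → Q).
      branch 2.1 (add ¬(¬T → ((S ∧ Q) ∧ ¬P))):
        ¬(¬T → ((S ∧ Q) ∧ ¬P)): α-rule — add ¬T, ¬((S ∧ Q) ∧ ¬P).
        × closes — contains both T and ¬T.
      branch 2.2 (add (T → Q)):
        ((S → ((¬T ∧ P) ↔ S)) → ¬S): β-rule — branch into ¬(S → ((¬T ∧ P) ↔ S))  //  ¬S.
          branch 2.2.1 (add ¬(S → ((¬T ∧ P) ↔ S))):
            ¬(S → ((¬T ∧ P) ↔ S)): α-rule — add S, ¬((¬T ∧ P) ↔ S).
            (¬T → ((S ∧ Q) ∧ ¬P)): β-rule — branch into ¬¬T  //  ((S ∧ Q) ∧ ¬P).
              branch 2.2.1.1 (add ¬¬T):
                (T → Q): β-rule — branch into ¬T  //  Q.
                  branch 2.2.1.1.1 (add ¬T):
                    × closes — contains both T and ¬T.
                  branch 2.2.1.1.2 (add Q):
                    × closes — contains both Q and ¬Q.
              branch 2.2.1.2 (add ((S ∧ Q) ∧ ¬P)):
                ((S ∧ Q) ∧ ¬P): α-rule — add (S ∧ Q), ¬P.
                (S ∧ Q): α-rule — add S, Q.
                × closes — contains both Q and ¬Q.
          branch 2.2.2 (add ¬S):
            (¬T → ((S ∧ Q) ∧ ¬P)): β-rule — branch into ¬¬T  //  ((S ∧ Q) ∧ ¬P).
              branch 2.2.2.1 (add ¬¬T):
                (T → Q): β-rule — branch into ¬T  //  Q.
                  branch 2.2.2.1.1 (add ¬T):
                    × closes — contains both T and ¬T.
                  branch 2.2.2.1.2 (add Q):
                    × closes — contains both Q and ¬Q.
              branch 2.2.2.2 (add ((S ∧ Q) ∧ ¬P)):
                ((S ∧ Q) ∧ ¬P): α-rule — add (S ∧ Q), ¬P.
                (S ∧ Q): α-rule — add S, Q.
                × closes — contains both S and ¬S.
All 12 branches close.
Every branch closed, so the negation is unsatisfiable and the formula is valid.

Valid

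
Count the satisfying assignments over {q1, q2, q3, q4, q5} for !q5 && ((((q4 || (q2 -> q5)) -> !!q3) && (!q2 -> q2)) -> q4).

Initial set: {(!q5 && ((((q4 || (q2 -> q5)) -> !!q3) && (!q2 -> q2)) -> q4))}.
(!q5 && ((((q4 || (q2 -> q5)) -> !!q3) && (!q2 -> q2)) -> q4)): α-rule — add !q5, ((((q4 || (q2 -> q5)) -> !!q3) && (!q2 -> q2)) -> q4).
((((q4 || (q2 -> q5)) -> !!q3) && (!q2 -> q2)) -> q4): β-rule — branch into !(((q4 || (q2 -> q5)) -> !!q3) && (!q2 -> q2))  //  q4.
  branch 1 (add !(((q4 || (q2 -> q5)) -> !!q3) && (!q2 -> q2))):
    !(((q4 || (q2 -> q5)) -> !!q3) && (!q2 -> q2)): β-rule — branch into !((q4 || (q2 -> q5)) -> !!q3)  //  !(!q2 -> q2).
      branch 1.1 (add !((q4 || (q2 -> q5)) -> !!q3)):
        !((q4 || (q2 -> q5)) -> !!q3): α-rule — add (q4 || (q2 -> q5)), !!!q3.
        !!!q3: drop double negation, giving !q3.
        (q4 || (q2 -> q5)): β-rule — branch into q4  //  (q2 -> q5).
          branch 1.1.1 (add q4):
            ○ open, literals {q3=0, q4=1, q5=0}.
          branch 1.1.2 (add (q2 -> q5)):
            (q2 -> q5): β-rule — branch into !q2  //  q5.
              branch 1.1.2.1 (add !q2):
                ○ open, literals {q2=0, q3=0, q5=0}.
              branch 1.1.2.2 (add q5):
                × closes — contains both q5 and !q5.
      branch 1.2 (add !(!q2 -> q2)):
        !(!q2 -> q2): α-rule — add !q2, !q2.
        ○ open, literals {q2=0, q5=0}.
  branch 2 (add q4):
    ○ open, literals {q4=1, q5=0}.
1 branch closed, 4 open.
Each open branch fixes some atoms; the unmentioned ones are free. Counting distinct full assignments: branch {q3=0, q4=1, q5=0} (q1, q2) contributes 4 new; branch {q2=0, q3=0, q5=0} (q1, q4) contributes 2 new; branch {q2=0, q5=0} (q1, q3, q4) contributes 4 new; branch {q4=1, q5=0} (q1, q2, q3) contributes 2 new. Total: 12.

12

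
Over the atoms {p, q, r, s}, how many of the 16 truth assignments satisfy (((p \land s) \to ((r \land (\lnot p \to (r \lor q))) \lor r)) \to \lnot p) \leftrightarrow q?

8

Initial set: {((((p \land s) \to ((r \land (\lnot p \to (r \lor q))) \lor r)) \to \lnot p) \leftrightarrow q)}.
((((p \land s) \to ((r \land (\lnot p \to (r \lor q))) \lor r)) \to \lnot p) \leftrightarrow q): β-rule — branch into (((p \land s) \to ((r \land (\lnot p \to (r \lor q))) \lor r)) \to \lnot p), q  //  \lnot (((p \land s) \to ((r \land (\lnot p \to (r \lor q))) \lor r)) \to \lnot p), \lnot q.
  branch 1 (add (((p \land s) \to ((r \land (\lnot p \to (r \lor q))) \lor r)) \to \lnot p), q):
    (((p \land s) \to ((r \land (\lnot p \to (r \lor q))) \lor r)) \to \lnot p): β-rule — branch into \lnot ((p \land s) \to ((r \land (\lnot p \to (r \lor q))) \lor r))  //  \lnot p.
      branch 1.1 (add \lnot ((p \land s) \to ((r \land (\lnot p \to (r \lor q))) \lor r))):
        \lnot ((p \land s) \to ((r \land (\lnot p \to (r \lor q))) \lor r)): α-rule — add (p \land s), \lnot ((r \land (\lnot p \to (r \lor q))) \lor r).
        (p \land s): α-rule — add p, s.
        \lnot ((r \land (\lnot p \to (r \lor q))) \lor r): α-rule — add \lnot (r \land (\lnot p \to (r \lor q))), \lnot r.
        \lnot (r \land (\lnot p \to (r \lor q))): β-rule — branch into \lnot r  //  \lnot (\lnot p \to (r \lor q)).
          branch 1.1.1 (add \lnot r):
            ○ open, literals {p=1, q=1, r=0, s=1}.
          branch 1.1.2 (add \lnot (\lnot p \to (r \lor q))):
            \lnot (\lnot p \to (r \lor q)): α-rule — add \lnot p, \lnot (r \lor q).
            × closes — contains both p and \lnot p.
      branch 1.2 (add \lnot p):
        ○ open, literals {p=0, q=1}.
  branch 2 (add \lnot (((p \land s) \to ((r \land (\lnot p \to (r \lor q))) \lor r)) \to \lnot p), \lnot q):
    \lnot (((p \land s) \to ((r \land (\lnot p \to (r \lor q))) \lor r)) \to \lnot p): α-rule — add ((p \land s) \to ((r \land (\lnot p \to (r \lor q))) \lor r)), \lnot \lnot p.
    ((p \land s) \to ((r \land (\lnot p \to (r \lor q))) \lor r)): β-rule — branch into \lnot (p \land s)  //  ((r \land (\lnot p \to (r \lor q))) \lor r).
      branch 2.1 (add \lnot (p \land s)):
        \lnot (p \land s): β-rule — branch into \lnot p  //  \lnot s.
          branch 2.1.1 (add \lnot p):
            × closes — contains both p and \lnot p.
          branch 2.1.2 (add \lnot s):
            ○ open, literals {p=1, q=0, s=0}.
      branch 2.2 (add ((r \land (\lnot p \to (r \lor q))) \lor r)):
        ((r \land (\lnot p \to (r \lor q))) \lor r): β-rule — branch into (r \land (\lnot p \to (r \lor q)))  //  r.
          branch 2.2.1 (add (r \land (\lnot p \to (r \lor q)))):
            (r \land (\lnot p \to (r \lor q))): α-rule — add r, (\lnot p \to (r \lor q)).
            (\lnot p \to (r \lor q)): β-rule — branch into \lnot \lnot p  //  (r \lor q).
              branch 2.2.1.1 (add \lnot \lnot p):
                ○ open, literals {p=1, q=0, r=1}.
              branch 2.2.1.2 (add (r \lor q)):
                (r \lor q): β-rule — branch into r  //  q.
                  branch 2.2.1.2.1 (add r):
                    ○ open, literals {p=1, q=0, r=1}.
                  branch 2.2.1.2.2 (add q):
                    × closes — contains both q and \lnot q.
          branch 2.2.2 (add r):
            ○ open, literals {p=1, q=0, r=1}.
3 branches closed, 6 open.
Each open branch fixes some atoms; the unmentioned ones are free. Counting distinct full assignments: branch {p=1, q=1, r=0, s=1} (none free) contributes 1 new; branch {p=0, q=1} (r, s) contributes 4 new; branch {p=1, q=0, s=0} (r) contributes 2 new; branch {p=1, q=0, r=1} (s) contributes 1 new; branch {p=1, q=0, r=1} (s) contributes 0 new; branch {p=1, q=0, r=1} (s) contributes 0 new. Total: 8.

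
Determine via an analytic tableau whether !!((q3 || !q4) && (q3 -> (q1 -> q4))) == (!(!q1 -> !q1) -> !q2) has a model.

Satisfiable

Initial set: {(!!((q3 || !q4) && (q3 -> (q1 -> q4))) == (!(!q1 -> !q1) -> !q2))}.
(!!((q3 || !q4) && (q3 -> (q1 -> q4))) == (!(!q1 -> !q1) -> !q2)): β-rule — branch into !!((q3 || !q4) && (q3 -> (q1 -> q4))), (!(!q1 -> !q1) -> !q2)  //  !!!((q3 || !q4) && (q3 -> (q1 -> q4))), !(!(!q1 -> !q1) -> !q2).
  branch 1 (add !!((q3 || !q4) && (q3 -> (q1 -> q4))), (!(!q1 -> !q1) -> !q2)):
    !!((q3 || !q4) && (q3 -> (q1 -> q4))): drop double negation, giving ((q3 || !q4) && (q3 -> (q1 -> q4))).
    ((q3 || !q4) && (q3 -> (q1 -> q4))): α-rule — add (q3 || !q4), (q3 -> (q1 -> q4)).
    (!(!q1 -> !q1) -> !q2): β-rule — branch into !!(!q1 -> !q1)  //  !q2.
      branch 1.1 (add !!(!q1 -> !q1)):
        (q3 || !q4): β-rule — branch into q3  //  !q4.
          branch 1.1.1 (add q3):
            (q3 -> (q1 -> q4)): β-rule — branch into !q3  //  (q1 -> q4).
              branch 1.1.1.1 (add !q3):
                × closes — contains both q3 and !q3.
              branch 1.1.1.2 (add (q1 -> q4)):
                !!(!q1 -> !q1): β-rule — branch into !!q1  //  !q1.
                  branch 1.1.1.2.1 (add !!q1):
                    (q1 -> q4): β-rule — branch into !q1  //  q4.
                      branch 1.1.1.2.1.1 (add !q1):
                        × closes — contains both q1 and !q1.
                      branch 1.1.1.2.1.2 (add q4):
                        ○ open, literals {q1=T, q3=T, q4=T}.
                  branch 1.1.1.2.2 (add !q1):
                    (q1 -> q4): β-rule — branch into !q1  //  q4.
                      branch 1.1.1.2.2.1 (add !q1):
                        ○ open, literals {q1=F, q3=T}.
                      branch 1.1.1.2.2.2 (add q4):
                        ○ open, literals {q1=F, q3=T, q4=T}.
          branch 1.1.2 (add !q4):
            (q3 -> (q1 -> q4)): β-rule — branch into !q3  //  (q1 -> q4).
              branch 1.1.2.1 (add !q3):
                !!(!q1 -> !q1): β-rule — branch into !!q1  //  !q1.
                  branch 1.1.2.1.1 (add !!q1):
                    ○ open, literals {q1=T, q3=F, q4=F}.
                  branch 1.1.2.1.2 (add !q1):
                    ○ open, literals {q1=F, q3=F, q4=F}.
              branch 1.1.2.2 (add (q1 -> q4)):
                !!(!q1 -> !q1): β-rule — branch into !!q1  //  !q1.
                  branch 1.1.2.2.1 (add !!q1):
                    (q1 -> q4): β-rule — branch into !q1  //  q4.
                      branch 1.1.2.2.1.1 (add !q1):
                        × closes — contains both q1 and !q1.
                      branch 1.1.2.2.1.2 (add q4):
                        × closes — contains both q4 and !q4.
                  branch 1.1.2.2.2 (add !q1):
                    (q1 -> q4): β-rule — branch into !q1  //  q4.
                      branch 1.1.2.2.2.1 (add !q1):
                        ○ open, literals {q1=F, q4=F}.
                      branch 1.1.2.2.2.2 (add q4):
                        × closes — contains both q4 and !q4.
      branch 1.2 (add !q2):
        (q3 || !q4): β-rule — branch into q3  //  !q4.
          branch 1.2.1 (add q3):
            (q3 -> (q1 -> q4)): β-rule — branch into !q3  //  (q1 -> q4).
              branch 1.2.1.1 (add !q3):
                × closes — contains both q3 and !q3.
              branch 1.2.1.2 (add (q1 -> q4)):
                (q1 -> q4): β-rule — branch into !q1  //  q4.
                  branch 1.2.1.2.1 (add !q1):
                    ○ open, literals {q1=F, q2=F, q3=T}.
                  branch 1.2.1.2.2 (add q4):
                    ○ open, literals {q2=F, q3=T, q4=T}.
          branch 1.2.2 (add !q4):
            (q3 -> (q1 -> q4)): β-rule — branch into !q3  //  (q1 -> q4).
              branch 1.2.2.1 (add !q3):
                ○ open, literals {q2=F, q3=F, q4=F}.
              branch 1.2.2.2 (add (q1 -> q4)):
                (q1 -> q4): β-rule — branch into !q1  //  q4.
                  branch 1.2.2.2.1 (add !q1):
                    ○ open, literals {q1=F, q2=F, q4=F}.
                  branch 1.2.2.2.2 (add q4):
                    × closes — contains both q4 and !q4.
  branch 2 (add !!!((q3 || !q4) && (q3 -> (q1 -> q4))), !(!(!q1 -> !q1) -> !q2)):
    !!!((q3 || !q4) && (q3 -> (q1 -> q4))): drop double negation, giving !((q3 || !q4) && (q3 -> (q1 -> q4))).
    !(!(!q1 -> !q1) -> !q2): α-rule — add !(!q1 -> !q1), !!q2.
    !(!q1 -> !q1): α-rule — add !q1, !!q1.
    × closes — contains both q1 and !q1.
8 branches closed, 10 open.
An open branch gives a satisfying assignment: q1=T, q3=T, q4=T.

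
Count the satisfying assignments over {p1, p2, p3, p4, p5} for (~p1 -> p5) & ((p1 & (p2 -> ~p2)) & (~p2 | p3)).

Initial set: {((~p1 -> p5) & ((p1 & (p2 -> ~p2)) & (~p2 | p3)))}.
((~p1 -> p5) & ((p1 & (p2 -> ~p2)) & (~p2 | p3))): α-rule — add (~p1 -> p5), ((p1 & (p2 -> ~p2)) & (~p2 | p3)).
((p1 & (p2 -> ~p2)) & (~p2 | p3)): α-rule — add (p1 & (p2 -> ~p2)), (~p2 | p3).
(p1 & (p2 -> ~p2)): α-rule — add p1, (p2 -> ~p2).
(~p1 -> p5): β-rule — branch into ~~p1  //  p5.
  branch 1 (add ~~p1):
    (~p2 | p3): β-rule — branch into ~p2  //  p3.
      branch 1.1 (add ~p2):
        (p2 -> ~p2): β-rule — branch into ~p2  //  ~p2.
          branch 1.1.1 (add ~p2):
            ○ open, literals {p1=1, p2=0}.
          branch 1.1.2 (add ~p2):
            ○ open, literals {p1=1, p2=0}.
      branch 1.2 (add p3):
        (p2 -> ~p2): β-rule — branch into ~p2  //  ~p2.
          branch 1.2.1 (add ~p2):
            ○ open, literals {p1=1, p2=0, p3=1}.
          branch 1.2.2 (add ~p2):
            ○ open, literals {p1=1, p2=0, p3=1}.
  branch 2 (add p5):
    (~p2 | p3): β-rule — branch into ~p2  //  p3.
      branch 2.1 (add ~p2):
        (p2 -> ~p2): β-rule — branch into ~p2  //  ~p2.
          branch 2.1.1 (add ~p2):
            ○ open, literals {p1=1, p2=0, p5=1}.
          branch 2.1.2 (add ~p2):
            ○ open, literals {p1=1, p2=0, p5=1}.
      branch 2.2 (add p3):
        (p2 -> ~p2): β-rule — branch into ~p2  //  ~p2.
          branch 2.2.1 (add ~p2):
            ○ open, literals {p1=1, p2=0, p3=1, p5=1}.
          branch 2.2.2 (add ~p2):
            ○ open, literals {p1=1, p2=0, p3=1, p5=1}.
0 branches closed, 8 open.
Each open branch fixes some atoms; the unmentioned ones are free. Counting distinct full assignments: branch {p1=1, p2=0} (p3, p4, p5) contributes 8 new; branch {p1=1, p2=0} (p3, p4, p5) contributes 0 new; branch {p1=1, p2=0, p3=1} (p4, p5) contributes 0 new; branch {p1=1, p2=0, p3=1} (p4, p5) contributes 0 new; branch {p1=1, p2=0, p5=1} (p3, p4) contributes 0 new; branch {p1=1, p2=0, p5=1} (p3, p4) contributes 0 new; branch {p1=1, p2=0, p3=1, p5=1} (p4) contributes 0 new; branch {p1=1, p2=0, p3=1, p5=1} (p4) contributes 0 new. Total: 8.

8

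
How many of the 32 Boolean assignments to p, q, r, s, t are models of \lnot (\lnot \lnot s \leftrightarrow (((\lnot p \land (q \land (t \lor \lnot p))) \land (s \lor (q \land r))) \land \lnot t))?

Initial set: {\lnot (\lnot \lnot s \leftrightarrow (((\lnot p \land (q \land (t \lor \lnot p))) \land (s \lor (q \land r))) \land \lnot t))}.
\lnot (\lnot \lnot s \leftrightarrow (((\lnot p \land (q \land (t \lor \lnot p))) \land (s \lor (q \land r))) \land \lnot t)): β-rule — branch into \lnot \lnot s, \lnot (((\lnot p \land (q \land (t \lor \lnot p))) \land (s \lor (q \land r))) \land \lnot t)  //  \lnot \lnot \lnot s, (((\lnot p \land (q \land (t \lor \lnot p))) \land (s \lor (q \land r))) \land \lnot t).
  branch 1 (add \lnot \lnot s, \lnot (((\lnot p \land (q \land (t \lor \lnot p))) \land (s \lor (q \land r))) \land \lnot t)):
    \lnot \lnot s: drop double negation, giving s.
    \lnot (((\lnot p \land (q \land (t \lor \lnot p))) \land (s \lor (q \land r))) \land \lnot t): β-rule — branch into \lnot ((\lnot p \land (q \land (t \lor \lnot p))) \land (s \lor (q \land r)))  //  \lnot \lnot t.
      branch 1.1 (add \lnot ((\lnot p \land (q \land (t \lor \lnot p))) \land (s \lor (q \land r)))):
        \lnot ((\lnot p \land (q \land (t \lor \lnot p))) \land (s \lor (q \land r))): β-rule — branch into \lnot (\lnot p \land (q \land (t \lor \lnot p)))  //  \lnot (s \lor (q \land r)).
          branch 1.1.1 (add \lnot (\lnot p \land (q \land (t \lor \lnot p)))):
            \lnot (\lnot p \land (q \land (t \lor \lnot p))): β-rule — branch into \lnot \lnot p  //  \lnot (q \land (t \lor \lnot p)).
              branch 1.1.1.1 (add \lnot \lnot p):
                ○ open, literals {p=true, s=true}.
              branch 1.1.1.2 (add \lnot (q \land (t \lor \lnot p))):
                \lnot (q \land (t \lor \lnot p)): β-rule — branch into \lnot q  //  \lnot (t \lor \lnot p).
                  branch 1.1.1.2.1 (add \lnot q):
                    ○ open, literals {q=false, s=true}.
                  branch 1.1.1.2.2 (add \lnot (t \lor \lnot p)):
                    \lnot (t \lor \lnot p): α-rule — add \lnot t, \lnot \lnot p.
                    ○ open, literals {p=true, s=true, t=false}.
          branch 1.1.2 (add \lnot (s \lor (q \land r))):
            \lnot (s \lor (q \land r)): α-rule — add \lnot s, \lnot (q \land r).
            × closes — contains both s and \lnot s.
      branch 1.2 (add \lnot \lnot t):
        ○ open, literals {s=true, t=true}.
  branch 2 (add \lnot \lnot \lnot s, (((\lnot p \land (q \land (t \lor \lnot p))) \land (s \lor (q \land r))) \land \lnot t)):
    \lnot \lnot \lnot s: drop double negation, giving \lnot s.
    (((\lnot p \land (q \land (t \lor \lnot p))) \land (s \lor (q \land r))) \land \lnot t): α-rule — add ((\lnot p \land (q \land (t \lor \lnot p))) \land (s \lor (q \land r))), \lnot t.
    ((\lnot p \land (q \land (t \lor \lnot p))) \land (s \lor (q \land r))): α-rule — add (\lnot p \land (q \land (t \lor \lnot p))), (s \lor (q \land r)).
    (\lnot p \land (q \land (t \lor \lnot p))): α-rule — add \lnot p, (q \land (t \lor \lnot p)).
    (q \land (t \lor \lnot p)): α-rule — add q, (t \lor \lnot p).
    (s \lor (q \land r)): β-rule — branch into s  //  (q \land r).
      branch 2.1 (add s):
        × closes — contains both s and \lnot s.
      branch 2.2 (add (q \land r)):
        (q \land r): α-rule — add q, r.
        (t \lor \lnot p): β-rule — branch into t  //  \lnot p.
          branch 2.2.1 (add t):
            × closes — contains both t and \lnot t.
          branch 2.2.2 (add \lnot p):
            ○ open, literals {p=false, q=true, r=true, s=false, t=false}.
3 branches closed, 5 open.
Each open branch fixes some atoms; the unmentioned ones are free. Counting distinct full assignments: branch {p=true, s=true} (q, r, t) contributes 8 new; branch {q=false, s=true} (p, r, t) contributes 4 new; branch {p=true, s=true, t=false} (q, r) contributes 0 new; branch {s=true, t=true} (p, q, r) contributes 2 new; branch {p=false, q=true, r=true, s=false, t=false} (none free) contributes 1 new. Total: 15.

15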